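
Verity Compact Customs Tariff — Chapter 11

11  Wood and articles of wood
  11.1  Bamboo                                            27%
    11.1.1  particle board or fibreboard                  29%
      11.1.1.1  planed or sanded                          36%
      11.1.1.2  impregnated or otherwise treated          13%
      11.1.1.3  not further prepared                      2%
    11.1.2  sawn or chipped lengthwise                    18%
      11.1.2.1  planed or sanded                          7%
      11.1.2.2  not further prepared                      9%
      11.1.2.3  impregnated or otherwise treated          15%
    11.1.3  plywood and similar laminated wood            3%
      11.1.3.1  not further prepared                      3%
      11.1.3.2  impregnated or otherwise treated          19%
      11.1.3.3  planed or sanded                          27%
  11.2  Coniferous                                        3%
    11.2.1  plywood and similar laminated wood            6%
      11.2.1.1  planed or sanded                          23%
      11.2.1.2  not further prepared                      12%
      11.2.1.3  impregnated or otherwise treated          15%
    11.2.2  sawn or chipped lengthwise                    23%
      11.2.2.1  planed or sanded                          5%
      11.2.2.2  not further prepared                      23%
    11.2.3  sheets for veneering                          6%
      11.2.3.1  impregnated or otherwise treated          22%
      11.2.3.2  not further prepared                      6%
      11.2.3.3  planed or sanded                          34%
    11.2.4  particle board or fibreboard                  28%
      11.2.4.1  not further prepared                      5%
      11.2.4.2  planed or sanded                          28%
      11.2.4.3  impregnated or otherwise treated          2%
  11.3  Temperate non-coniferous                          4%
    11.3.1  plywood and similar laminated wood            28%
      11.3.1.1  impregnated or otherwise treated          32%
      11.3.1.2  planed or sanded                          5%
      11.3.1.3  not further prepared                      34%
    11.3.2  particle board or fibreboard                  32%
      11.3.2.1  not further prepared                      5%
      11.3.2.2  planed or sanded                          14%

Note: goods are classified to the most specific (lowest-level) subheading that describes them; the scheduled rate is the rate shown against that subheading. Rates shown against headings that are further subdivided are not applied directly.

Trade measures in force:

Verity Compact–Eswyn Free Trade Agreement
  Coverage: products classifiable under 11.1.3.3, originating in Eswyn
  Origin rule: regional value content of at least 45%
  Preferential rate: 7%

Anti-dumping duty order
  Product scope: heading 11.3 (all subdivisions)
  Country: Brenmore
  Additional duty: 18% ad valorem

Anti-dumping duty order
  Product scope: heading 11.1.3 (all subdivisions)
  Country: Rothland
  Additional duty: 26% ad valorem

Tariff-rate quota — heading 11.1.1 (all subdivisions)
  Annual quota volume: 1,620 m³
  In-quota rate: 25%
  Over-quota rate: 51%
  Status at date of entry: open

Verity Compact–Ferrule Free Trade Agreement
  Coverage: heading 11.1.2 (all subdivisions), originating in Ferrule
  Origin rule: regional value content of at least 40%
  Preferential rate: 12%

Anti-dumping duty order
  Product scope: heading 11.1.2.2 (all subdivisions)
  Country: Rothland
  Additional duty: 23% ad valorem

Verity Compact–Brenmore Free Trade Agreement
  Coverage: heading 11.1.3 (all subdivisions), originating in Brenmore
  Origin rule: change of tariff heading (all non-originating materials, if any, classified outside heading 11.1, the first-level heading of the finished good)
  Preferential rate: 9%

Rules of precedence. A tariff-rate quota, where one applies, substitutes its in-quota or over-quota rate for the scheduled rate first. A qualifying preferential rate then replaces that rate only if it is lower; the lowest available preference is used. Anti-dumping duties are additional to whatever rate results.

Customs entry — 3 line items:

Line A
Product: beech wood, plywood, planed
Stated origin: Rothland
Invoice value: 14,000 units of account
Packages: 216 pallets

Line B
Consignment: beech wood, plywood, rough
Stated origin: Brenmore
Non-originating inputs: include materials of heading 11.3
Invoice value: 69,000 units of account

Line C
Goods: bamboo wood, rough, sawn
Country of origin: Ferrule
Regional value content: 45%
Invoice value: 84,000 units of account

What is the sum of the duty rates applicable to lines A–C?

66%

Line A: beech → 11.3; plywood → 11.3.1; planed → 11.3.1.2. Scheduled 5%. No special measure applies. → 5%.
Line B: beech → 11.3; plywood → 11.3.1; rough → 11.3.1.3. Scheduled 34%. Brenmore agreement on 11.1.3: 11.3.1.3 not covered; anti-dumping (Brenmore, 11.3): +18%; total 34% + 18% = 52%. → 52%.
Line C: bamboo → 11.1; sawn → 11.1.2; rough → 11.1.2.2. Scheduled 9%. Ferrule agreement on 11.1.2: RVC ≥ 40% → 12% available; preference 12% not lower than 9% → no reduction. → 9%.
Sum: 5% + 52% + 9% = 66%.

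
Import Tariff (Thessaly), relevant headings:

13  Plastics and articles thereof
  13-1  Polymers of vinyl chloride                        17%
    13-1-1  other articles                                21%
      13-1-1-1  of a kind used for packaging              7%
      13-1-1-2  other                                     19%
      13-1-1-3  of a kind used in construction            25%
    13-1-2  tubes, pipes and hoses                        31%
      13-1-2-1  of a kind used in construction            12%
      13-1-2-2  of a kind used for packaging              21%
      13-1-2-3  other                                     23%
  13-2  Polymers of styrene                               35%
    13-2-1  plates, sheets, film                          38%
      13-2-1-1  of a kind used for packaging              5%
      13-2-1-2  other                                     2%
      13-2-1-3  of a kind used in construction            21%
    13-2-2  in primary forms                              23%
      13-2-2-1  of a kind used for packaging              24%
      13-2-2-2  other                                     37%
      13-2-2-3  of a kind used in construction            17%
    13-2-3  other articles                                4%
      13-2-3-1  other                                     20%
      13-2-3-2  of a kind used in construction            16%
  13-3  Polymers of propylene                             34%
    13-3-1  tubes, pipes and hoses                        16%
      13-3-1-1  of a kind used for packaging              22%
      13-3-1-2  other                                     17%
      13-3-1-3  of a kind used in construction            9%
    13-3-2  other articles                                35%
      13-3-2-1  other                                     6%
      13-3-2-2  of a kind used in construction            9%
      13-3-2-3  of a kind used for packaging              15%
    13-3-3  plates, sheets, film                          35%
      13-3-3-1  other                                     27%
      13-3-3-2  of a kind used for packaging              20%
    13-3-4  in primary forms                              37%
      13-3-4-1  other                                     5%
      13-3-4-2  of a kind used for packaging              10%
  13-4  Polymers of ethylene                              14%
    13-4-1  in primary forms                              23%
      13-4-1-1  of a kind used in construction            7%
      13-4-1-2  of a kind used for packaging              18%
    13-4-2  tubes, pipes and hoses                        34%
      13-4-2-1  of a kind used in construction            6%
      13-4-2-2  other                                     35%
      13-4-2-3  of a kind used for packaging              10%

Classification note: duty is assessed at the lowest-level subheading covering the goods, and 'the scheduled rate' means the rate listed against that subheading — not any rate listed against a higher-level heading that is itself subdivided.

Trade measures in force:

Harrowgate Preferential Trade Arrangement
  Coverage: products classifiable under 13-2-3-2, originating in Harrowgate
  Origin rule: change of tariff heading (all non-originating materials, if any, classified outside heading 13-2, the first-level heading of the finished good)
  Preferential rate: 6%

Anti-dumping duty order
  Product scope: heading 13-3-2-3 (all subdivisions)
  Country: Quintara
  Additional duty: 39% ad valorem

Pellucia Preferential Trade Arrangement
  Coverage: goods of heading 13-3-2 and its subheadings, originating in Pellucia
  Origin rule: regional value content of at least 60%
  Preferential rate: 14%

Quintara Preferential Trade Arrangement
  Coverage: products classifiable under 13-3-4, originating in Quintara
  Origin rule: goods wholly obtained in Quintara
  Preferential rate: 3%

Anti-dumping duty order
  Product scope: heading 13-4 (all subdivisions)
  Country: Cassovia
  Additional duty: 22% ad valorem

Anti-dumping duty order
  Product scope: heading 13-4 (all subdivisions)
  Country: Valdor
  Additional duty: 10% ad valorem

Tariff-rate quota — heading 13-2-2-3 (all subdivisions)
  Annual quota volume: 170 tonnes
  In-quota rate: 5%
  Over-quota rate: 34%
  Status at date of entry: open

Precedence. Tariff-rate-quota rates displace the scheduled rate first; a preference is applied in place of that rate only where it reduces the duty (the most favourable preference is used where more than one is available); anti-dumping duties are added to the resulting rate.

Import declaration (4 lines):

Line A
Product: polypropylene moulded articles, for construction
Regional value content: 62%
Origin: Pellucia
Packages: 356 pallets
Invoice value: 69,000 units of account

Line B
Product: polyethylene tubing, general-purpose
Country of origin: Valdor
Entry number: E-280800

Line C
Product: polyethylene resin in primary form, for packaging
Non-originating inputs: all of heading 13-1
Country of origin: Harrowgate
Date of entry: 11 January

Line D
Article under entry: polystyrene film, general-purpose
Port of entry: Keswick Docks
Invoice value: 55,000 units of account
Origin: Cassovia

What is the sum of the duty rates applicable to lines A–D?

Line A: polypropylene → 13-3; moulded articles → 13-3-2; for construction → 13-3-2-2. Scheduled 9%. Pellucia agreement on 13-3-2: RVC ≥ 60% → 14% available; preference 14% not lower than 9% → no reduction. → 9%.
Line B: polyethylene → 13-4; tubing → 13-4-2; general-purpose → 13-4-2-2. Scheduled 35%. anti-dumping (Valdor, 13-4): +10%; total 35% + 10% = 45%. → 45%.
Line C: polyethylene → 13-4; resin in primary form → 13-4-1; for packaging → 13-4-1-2. Scheduled 18%. Harrowgate agreement on 13-2-3-2: 13-4-1-2 not covered. → 18%.
Line D: polystyrene → 13-2; film → 13-2-1; general-purpose → 13-2-1-2. Scheduled 2%. No special measure applies. → 2%.
Sum: 9% + 45% + 18% + 2% = 74%.

74%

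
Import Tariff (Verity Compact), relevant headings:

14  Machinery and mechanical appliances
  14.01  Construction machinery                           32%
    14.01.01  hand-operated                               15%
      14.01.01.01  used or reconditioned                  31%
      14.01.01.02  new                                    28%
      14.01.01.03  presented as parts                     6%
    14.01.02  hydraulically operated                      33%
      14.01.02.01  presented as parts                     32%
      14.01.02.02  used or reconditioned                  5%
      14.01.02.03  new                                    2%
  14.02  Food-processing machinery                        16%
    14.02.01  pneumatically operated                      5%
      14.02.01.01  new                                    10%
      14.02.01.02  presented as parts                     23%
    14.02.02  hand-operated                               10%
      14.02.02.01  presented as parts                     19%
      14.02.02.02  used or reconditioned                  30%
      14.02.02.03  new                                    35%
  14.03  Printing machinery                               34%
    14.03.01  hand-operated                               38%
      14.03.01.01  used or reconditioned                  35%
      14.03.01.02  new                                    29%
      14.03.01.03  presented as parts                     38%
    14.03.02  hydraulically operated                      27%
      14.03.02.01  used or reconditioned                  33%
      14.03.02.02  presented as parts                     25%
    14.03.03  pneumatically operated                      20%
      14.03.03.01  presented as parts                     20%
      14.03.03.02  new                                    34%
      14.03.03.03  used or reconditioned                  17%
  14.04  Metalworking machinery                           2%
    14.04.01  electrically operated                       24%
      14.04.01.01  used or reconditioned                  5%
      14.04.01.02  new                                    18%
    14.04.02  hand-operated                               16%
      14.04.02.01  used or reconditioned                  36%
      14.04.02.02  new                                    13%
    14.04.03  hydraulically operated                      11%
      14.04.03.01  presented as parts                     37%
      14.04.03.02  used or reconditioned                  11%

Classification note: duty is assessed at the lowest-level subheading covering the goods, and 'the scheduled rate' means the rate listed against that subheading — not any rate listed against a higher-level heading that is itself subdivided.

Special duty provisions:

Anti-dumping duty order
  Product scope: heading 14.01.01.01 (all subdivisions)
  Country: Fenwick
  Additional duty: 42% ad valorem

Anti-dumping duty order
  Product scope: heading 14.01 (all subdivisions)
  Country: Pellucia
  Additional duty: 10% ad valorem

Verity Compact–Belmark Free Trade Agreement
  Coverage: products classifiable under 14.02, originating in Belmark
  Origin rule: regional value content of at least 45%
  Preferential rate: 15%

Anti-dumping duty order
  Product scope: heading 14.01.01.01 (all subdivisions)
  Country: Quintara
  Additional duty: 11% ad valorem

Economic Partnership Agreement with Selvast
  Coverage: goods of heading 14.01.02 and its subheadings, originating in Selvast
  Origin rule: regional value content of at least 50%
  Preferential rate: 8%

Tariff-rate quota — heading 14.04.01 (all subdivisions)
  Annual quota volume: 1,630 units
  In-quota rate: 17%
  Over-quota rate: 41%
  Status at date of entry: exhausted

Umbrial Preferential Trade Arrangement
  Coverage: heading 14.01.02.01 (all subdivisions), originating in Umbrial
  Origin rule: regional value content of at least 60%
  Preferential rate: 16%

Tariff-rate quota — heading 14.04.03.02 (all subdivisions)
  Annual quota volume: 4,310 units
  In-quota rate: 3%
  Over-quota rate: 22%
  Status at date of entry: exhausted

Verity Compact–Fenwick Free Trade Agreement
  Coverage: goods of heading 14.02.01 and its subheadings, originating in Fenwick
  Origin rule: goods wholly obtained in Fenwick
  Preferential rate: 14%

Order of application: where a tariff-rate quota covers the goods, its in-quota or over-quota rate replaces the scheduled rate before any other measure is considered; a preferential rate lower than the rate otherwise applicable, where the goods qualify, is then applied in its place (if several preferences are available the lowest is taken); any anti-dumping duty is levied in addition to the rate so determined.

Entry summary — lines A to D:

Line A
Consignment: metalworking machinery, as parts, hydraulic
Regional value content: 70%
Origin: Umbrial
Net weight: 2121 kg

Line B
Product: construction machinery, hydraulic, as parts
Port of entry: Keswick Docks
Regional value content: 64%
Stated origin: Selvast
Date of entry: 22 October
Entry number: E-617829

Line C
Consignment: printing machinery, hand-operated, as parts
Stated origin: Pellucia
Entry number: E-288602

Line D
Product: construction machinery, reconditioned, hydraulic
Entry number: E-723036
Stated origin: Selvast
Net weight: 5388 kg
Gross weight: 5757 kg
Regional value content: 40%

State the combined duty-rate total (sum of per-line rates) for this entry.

88%

Line A: metalworking → 14.04; hydraulic → 14.04.03; as parts → 14.04.03.01. Scheduled 37%. Umbrial agreement on 14.01.02.01: 14.04.03.01 not covered. → 37%.
Line B: construction → 14.01; hydraulic → 14.01.02; as parts → 14.01.02.01. Scheduled 32%. Selvast agreement on 14.01.02: RVC ≥ 50% → 8% available; preferential 8%. → 8%.
Line C: printing → 14.03; hand-operated → 14.03.01; as parts → 14.03.01.03. Scheduled 38%. No special measure applies. → 38%.
Line D: construction → 14.01; hydraulic → 14.01.02; reconditioned → 14.01.02.02. Scheduled 5%. Selvast agreement on 14.01.02: RVC < 50%. → 5%.
Sum: 37% + 8% + 38% + 5% = 88%.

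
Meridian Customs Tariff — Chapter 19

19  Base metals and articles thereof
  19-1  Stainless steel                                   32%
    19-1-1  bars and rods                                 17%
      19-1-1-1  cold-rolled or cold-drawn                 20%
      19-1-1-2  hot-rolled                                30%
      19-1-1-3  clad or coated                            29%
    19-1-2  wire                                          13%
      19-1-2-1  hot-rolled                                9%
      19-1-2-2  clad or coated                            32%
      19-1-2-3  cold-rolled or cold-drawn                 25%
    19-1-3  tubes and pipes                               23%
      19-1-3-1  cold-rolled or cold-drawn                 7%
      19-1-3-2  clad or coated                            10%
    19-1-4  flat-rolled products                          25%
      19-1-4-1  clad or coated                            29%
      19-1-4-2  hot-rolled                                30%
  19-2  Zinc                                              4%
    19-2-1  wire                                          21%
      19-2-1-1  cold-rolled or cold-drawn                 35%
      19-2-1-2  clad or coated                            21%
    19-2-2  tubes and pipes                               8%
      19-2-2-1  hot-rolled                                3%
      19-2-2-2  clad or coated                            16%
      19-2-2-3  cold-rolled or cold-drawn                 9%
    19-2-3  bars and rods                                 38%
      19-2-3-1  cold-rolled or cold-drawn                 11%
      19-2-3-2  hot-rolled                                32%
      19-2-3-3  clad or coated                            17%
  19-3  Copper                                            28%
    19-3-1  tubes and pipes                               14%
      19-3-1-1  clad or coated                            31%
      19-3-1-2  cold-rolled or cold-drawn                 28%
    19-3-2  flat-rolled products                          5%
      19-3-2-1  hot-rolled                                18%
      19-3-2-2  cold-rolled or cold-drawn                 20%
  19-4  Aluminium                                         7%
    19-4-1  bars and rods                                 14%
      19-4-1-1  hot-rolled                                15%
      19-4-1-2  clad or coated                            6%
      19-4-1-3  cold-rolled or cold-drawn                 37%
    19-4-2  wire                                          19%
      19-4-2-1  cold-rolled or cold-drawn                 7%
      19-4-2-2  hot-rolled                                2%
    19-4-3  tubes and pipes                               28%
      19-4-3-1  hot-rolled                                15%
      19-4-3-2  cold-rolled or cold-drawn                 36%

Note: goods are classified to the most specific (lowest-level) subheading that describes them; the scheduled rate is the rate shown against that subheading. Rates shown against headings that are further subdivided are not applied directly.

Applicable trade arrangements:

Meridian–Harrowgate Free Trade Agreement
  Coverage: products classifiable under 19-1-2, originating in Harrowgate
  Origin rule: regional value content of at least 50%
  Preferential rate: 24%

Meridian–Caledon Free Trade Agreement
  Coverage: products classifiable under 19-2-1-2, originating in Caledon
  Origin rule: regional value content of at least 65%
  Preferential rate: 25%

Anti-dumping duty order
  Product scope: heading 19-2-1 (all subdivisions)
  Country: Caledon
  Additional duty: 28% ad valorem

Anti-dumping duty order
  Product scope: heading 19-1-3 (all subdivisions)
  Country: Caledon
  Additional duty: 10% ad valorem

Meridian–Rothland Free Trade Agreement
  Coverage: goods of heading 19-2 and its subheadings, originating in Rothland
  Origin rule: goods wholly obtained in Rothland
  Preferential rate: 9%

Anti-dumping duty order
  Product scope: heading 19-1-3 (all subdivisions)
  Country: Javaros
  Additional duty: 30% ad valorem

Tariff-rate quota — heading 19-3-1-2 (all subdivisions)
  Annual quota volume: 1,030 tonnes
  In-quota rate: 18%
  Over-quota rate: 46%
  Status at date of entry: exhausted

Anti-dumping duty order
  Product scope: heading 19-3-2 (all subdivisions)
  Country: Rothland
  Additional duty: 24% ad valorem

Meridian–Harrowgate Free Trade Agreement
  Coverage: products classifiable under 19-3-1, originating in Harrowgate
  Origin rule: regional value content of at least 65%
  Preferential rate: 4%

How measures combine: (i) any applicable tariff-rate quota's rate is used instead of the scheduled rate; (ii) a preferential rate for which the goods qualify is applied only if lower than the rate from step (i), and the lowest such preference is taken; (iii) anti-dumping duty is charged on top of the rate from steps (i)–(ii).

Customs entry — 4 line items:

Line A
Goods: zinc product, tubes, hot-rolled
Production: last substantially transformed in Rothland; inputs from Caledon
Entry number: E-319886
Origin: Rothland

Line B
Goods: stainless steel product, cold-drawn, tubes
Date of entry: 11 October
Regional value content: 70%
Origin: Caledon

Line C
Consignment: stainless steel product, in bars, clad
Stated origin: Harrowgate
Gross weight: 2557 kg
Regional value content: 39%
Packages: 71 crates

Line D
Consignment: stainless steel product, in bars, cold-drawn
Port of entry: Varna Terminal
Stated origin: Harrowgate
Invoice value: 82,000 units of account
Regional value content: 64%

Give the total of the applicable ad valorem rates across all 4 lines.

Line A: zinc → 19-2; tubes → 19-2-2; hot-rolled → 19-2-2-1. Scheduled 3%. Rothland agreement on 19-2: not wholly obtained. → 3%.
Line B: stainless steel → 19-1; tubes → 19-1-3; cold-drawn → 19-1-3-1. Scheduled 7%. Caledon agreement on 19-2-1-2: 19-1-3-1 not covered; anti-dumping (Caledon, 19-1-3): +10%; total 7% + 10% = 17%. → 17%.
Line C: stainless steel → 19-1; in bars → 19-1-1; clad → 19-1-1-3. Scheduled 29%. Harrowgate agreement on 19-1-2: 19-1-1-3 not covered; Harrowgate agreement on 19-3-1: 19-1-1-3 not covered. → 29%.
Line D: stainless steel → 19-1; in bars → 19-1-1; cold-drawn → 19-1-1-1. Scheduled 20%. Harrowgate agreement on 19-1-2: 19-1-1-1 not covered; Harrowgate agreement on 19-3-1: 19-1-1-1 not covered. → 20%.
Sum: 3% + 17% + 29% + 20% = 69%.

69%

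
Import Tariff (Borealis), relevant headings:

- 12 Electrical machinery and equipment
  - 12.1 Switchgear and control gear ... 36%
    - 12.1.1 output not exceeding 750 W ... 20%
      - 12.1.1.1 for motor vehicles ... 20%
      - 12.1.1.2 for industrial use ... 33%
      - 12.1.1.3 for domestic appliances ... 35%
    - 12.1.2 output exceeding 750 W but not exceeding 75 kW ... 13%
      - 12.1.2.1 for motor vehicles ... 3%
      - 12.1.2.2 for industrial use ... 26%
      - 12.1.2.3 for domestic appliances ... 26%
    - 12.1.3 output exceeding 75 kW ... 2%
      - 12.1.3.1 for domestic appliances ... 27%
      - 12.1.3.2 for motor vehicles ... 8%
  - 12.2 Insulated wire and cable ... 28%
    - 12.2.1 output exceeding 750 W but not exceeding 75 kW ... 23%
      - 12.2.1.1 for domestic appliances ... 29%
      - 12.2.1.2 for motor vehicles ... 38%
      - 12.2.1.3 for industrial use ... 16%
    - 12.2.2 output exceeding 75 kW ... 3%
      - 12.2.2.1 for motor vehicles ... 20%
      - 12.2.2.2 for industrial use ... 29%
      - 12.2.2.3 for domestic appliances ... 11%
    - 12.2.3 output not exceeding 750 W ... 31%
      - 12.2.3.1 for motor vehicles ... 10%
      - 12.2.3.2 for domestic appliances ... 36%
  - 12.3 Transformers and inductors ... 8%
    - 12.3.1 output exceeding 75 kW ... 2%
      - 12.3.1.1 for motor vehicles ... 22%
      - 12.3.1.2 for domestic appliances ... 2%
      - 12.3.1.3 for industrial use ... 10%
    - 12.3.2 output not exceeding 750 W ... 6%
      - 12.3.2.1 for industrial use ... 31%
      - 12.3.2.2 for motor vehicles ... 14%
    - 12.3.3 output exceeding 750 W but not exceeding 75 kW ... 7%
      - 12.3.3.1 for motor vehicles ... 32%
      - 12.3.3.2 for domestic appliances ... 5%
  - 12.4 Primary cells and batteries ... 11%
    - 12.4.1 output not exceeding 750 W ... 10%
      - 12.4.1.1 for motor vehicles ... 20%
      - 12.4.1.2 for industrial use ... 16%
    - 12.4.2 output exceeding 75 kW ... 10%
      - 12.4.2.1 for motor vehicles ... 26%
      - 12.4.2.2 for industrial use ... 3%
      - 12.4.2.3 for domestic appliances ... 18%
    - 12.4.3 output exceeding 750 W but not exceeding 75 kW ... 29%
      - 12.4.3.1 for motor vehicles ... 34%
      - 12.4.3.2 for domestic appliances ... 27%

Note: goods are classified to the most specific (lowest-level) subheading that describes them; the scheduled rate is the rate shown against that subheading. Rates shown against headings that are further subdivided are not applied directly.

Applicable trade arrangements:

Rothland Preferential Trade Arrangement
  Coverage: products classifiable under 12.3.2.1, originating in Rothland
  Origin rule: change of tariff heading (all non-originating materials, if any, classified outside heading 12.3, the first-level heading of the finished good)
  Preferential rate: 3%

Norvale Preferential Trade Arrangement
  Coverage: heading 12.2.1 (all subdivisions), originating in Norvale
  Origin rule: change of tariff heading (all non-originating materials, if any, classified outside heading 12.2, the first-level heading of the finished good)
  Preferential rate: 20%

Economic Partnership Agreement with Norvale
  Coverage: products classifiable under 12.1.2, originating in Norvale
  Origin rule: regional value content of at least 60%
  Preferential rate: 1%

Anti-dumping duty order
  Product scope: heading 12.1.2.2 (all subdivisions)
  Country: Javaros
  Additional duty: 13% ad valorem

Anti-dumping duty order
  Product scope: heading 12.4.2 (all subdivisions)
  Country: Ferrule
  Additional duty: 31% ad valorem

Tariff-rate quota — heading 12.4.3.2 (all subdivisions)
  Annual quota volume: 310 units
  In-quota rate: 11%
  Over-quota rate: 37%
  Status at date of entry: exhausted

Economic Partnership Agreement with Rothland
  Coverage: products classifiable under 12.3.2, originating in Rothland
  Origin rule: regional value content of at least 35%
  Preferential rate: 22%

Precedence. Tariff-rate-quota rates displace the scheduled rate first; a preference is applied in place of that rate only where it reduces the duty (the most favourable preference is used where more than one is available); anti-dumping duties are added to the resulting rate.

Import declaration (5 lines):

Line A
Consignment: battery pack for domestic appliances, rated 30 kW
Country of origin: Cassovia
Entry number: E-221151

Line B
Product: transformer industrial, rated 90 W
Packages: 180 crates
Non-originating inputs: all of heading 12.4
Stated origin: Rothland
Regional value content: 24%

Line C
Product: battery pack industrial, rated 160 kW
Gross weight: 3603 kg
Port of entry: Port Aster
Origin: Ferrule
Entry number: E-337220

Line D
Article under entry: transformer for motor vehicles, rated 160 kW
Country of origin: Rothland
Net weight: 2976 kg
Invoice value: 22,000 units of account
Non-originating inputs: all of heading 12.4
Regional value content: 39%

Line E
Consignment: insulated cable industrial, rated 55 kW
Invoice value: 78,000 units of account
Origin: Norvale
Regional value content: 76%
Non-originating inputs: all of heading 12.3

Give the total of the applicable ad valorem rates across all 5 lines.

Line A: battery pack → 12.4; rated 30 kW → 12.4.3; for domestic appliances → 12.4.3.2. Scheduled 27%. quota on 12.4.3.2 exhausted → over-quota 37%. → 37%.
Line B: transformer → 12.3; rated 90 W → 12.3.2; industrial → 12.3.2.1. Scheduled 31%. Rothland agreement on 12.3.2.1: CTH met → 3% available; Rothland agreement on 12.3.2: RVC < 35%; preferential 3%. → 3%.
Line C: battery pack → 12.4; rated 160 kW → 12.4.2; industrial → 12.4.2.2. Scheduled 3%. anti-dumping (Ferrule, 12.4.2): +31%; total 3% + 31% = 34%. → 34%.
Line D: transformer → 12.3; rated 160 kW → 12.3.1; for motor vehicles → 12.3.1.1. Scheduled 22%. Rothland agreement on 12.3.2.1: 12.3.1.1 not covered; Rothland agreement on 12.3.2: 12.3.1.1 not covered. → 22%.
Line E: insulated cable → 12.2; rated 55 kW → 12.2.1; industrial → 12.2.1.3. Scheduled 16%. Norvale agreement on 12.2.1: CTH met → 20% available; Norvale agreement on 12.1.2: 12.2.1.3 not covered; preference 20% not lower than 16% → no reduction. → 16%.
Sum: 37% + 3% + 34% + 22% + 16% = 112%.

112%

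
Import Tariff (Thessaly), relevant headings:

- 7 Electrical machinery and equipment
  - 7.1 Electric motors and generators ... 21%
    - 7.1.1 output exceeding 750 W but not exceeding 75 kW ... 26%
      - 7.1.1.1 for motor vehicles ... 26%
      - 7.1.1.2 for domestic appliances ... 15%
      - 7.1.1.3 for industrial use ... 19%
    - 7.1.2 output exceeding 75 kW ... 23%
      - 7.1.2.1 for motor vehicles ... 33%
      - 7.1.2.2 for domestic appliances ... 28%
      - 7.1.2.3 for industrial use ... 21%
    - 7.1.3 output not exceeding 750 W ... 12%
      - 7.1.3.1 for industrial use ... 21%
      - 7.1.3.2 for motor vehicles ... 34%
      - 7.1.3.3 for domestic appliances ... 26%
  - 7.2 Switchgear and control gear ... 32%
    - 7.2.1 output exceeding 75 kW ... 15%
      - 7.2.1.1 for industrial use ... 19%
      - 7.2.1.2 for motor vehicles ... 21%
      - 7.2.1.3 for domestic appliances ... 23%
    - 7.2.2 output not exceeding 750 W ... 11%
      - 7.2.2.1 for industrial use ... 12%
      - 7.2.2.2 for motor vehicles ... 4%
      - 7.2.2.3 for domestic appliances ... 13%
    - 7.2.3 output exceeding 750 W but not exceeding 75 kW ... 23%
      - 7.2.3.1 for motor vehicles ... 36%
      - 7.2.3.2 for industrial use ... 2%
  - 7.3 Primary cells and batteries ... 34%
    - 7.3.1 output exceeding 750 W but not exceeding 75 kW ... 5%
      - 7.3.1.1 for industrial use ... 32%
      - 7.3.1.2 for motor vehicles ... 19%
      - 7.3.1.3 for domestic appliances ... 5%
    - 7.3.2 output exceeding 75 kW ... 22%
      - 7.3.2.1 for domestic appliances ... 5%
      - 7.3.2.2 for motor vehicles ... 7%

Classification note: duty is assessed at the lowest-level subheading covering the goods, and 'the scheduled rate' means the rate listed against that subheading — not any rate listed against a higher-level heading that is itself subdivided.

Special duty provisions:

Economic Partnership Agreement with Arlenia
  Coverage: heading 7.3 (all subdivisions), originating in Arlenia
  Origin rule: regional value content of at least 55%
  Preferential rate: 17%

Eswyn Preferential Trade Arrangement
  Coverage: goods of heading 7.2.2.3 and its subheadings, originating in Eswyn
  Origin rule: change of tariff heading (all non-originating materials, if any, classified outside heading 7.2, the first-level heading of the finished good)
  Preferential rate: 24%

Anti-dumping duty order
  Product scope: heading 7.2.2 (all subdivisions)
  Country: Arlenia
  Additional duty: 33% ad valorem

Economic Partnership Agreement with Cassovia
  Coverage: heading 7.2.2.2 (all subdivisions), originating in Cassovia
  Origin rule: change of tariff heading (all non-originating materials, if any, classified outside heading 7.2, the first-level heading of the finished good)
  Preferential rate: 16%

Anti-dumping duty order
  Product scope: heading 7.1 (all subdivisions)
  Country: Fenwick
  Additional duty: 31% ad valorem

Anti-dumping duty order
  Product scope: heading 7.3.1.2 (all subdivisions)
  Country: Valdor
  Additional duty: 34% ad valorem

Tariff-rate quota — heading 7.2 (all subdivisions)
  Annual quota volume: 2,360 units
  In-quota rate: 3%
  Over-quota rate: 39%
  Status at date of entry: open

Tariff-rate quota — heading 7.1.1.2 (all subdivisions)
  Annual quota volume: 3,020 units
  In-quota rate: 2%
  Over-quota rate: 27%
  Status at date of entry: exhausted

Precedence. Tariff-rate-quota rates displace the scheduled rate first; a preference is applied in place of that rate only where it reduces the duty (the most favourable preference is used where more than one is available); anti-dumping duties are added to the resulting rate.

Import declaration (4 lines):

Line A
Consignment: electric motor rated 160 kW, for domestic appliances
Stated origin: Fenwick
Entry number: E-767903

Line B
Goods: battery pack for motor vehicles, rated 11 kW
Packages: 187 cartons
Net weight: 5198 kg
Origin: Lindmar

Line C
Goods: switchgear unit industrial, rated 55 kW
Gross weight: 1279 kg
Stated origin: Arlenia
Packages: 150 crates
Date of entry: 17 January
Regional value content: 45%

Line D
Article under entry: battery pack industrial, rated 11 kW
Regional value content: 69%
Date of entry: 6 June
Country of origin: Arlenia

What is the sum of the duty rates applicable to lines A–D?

98%

Line A: electric motor → 7.1; rated 160 kW → 7.1.2; for domestic appliances → 7.1.2.2. Scheduled 28%. anti-dumping (Fenwick, 7.1): +31%; total 28% + 31% = 59%. → 59%.
Line B: battery pack → 7.3; rated 11 kW → 7.3.1; for motor vehicles → 7.3.1.2. Scheduled 19%. No special measure applies. → 19%.
Line C: switchgear unit → 7.2; rated 55 kW → 7.2.3; industrial → 7.2.3.2. Scheduled 2%. quota on 7.2 open → in-quota 3%; Arlenia agreement on 7.3: 7.2.3.2 not covered. → 3%.
Line D: battery pack → 7.3; rated 11 kW → 7.3.1; industrial → 7.3.1.1. Scheduled 32%. Arlenia agreement on 7.3: RVC ≥ 55% → 17% available; preferential 17%. → 17%.
Sum: 59% + 19% + 3% + 17% = 98%.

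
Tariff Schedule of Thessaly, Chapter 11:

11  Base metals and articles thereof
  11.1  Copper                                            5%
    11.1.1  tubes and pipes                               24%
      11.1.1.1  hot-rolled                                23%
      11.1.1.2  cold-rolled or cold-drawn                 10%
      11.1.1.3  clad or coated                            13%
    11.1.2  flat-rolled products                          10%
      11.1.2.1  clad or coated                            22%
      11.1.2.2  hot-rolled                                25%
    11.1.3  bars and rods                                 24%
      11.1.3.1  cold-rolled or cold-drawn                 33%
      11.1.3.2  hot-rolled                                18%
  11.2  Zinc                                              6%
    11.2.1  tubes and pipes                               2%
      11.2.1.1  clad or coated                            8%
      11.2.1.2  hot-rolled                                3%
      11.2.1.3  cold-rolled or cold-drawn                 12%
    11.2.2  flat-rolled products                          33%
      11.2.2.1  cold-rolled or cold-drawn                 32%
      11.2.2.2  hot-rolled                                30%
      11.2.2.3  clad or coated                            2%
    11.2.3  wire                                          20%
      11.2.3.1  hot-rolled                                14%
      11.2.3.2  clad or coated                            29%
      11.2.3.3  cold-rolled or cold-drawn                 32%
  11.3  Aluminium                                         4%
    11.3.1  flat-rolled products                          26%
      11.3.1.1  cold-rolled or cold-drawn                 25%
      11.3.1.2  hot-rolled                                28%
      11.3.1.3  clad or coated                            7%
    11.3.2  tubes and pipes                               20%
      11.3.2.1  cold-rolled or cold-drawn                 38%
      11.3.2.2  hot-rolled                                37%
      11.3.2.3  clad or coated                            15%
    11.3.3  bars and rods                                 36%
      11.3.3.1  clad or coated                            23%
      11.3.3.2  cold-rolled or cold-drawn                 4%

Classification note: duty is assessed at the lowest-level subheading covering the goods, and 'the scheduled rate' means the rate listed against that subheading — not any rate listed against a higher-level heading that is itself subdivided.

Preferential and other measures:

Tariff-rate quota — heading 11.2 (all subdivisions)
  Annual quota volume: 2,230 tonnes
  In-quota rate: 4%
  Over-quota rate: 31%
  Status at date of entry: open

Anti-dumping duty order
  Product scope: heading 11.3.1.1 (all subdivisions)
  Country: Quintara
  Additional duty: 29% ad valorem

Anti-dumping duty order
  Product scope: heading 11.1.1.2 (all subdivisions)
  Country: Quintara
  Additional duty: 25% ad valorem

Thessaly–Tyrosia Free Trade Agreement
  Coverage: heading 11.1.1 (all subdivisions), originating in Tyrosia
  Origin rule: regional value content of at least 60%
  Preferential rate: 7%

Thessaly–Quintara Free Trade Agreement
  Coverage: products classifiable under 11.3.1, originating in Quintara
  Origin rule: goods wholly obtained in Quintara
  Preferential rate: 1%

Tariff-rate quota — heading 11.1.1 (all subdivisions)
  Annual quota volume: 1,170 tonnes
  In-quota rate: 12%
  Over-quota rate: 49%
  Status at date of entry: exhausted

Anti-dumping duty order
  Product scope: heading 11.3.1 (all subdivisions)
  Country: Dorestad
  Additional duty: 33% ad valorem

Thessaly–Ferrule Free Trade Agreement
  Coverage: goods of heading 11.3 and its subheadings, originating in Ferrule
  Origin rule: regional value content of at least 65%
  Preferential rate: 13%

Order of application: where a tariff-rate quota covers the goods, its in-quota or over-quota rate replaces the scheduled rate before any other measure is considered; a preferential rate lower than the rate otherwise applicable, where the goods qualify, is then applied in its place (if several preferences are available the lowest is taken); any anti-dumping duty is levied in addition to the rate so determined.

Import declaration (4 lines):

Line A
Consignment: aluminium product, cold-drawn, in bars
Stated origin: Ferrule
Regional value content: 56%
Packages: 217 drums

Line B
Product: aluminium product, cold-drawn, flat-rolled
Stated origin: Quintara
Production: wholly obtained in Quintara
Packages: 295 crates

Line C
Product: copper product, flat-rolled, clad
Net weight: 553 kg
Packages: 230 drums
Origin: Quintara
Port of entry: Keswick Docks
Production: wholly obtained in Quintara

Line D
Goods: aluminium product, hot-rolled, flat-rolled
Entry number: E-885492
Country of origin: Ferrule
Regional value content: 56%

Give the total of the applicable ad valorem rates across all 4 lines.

Line A: aluminium → 11.3; in bars → 11.3.3; cold-drawn → 11.3.3.2. Scheduled 4%. Ferrule agreement on 11.3: RVC < 65%. → 4%.
Line B: aluminium → 11.3; flat-rolled → 11.3.1; cold-drawn → 11.3.1.1. Scheduled 25%. Quintara agreement on 11.3.1: wholly obtained → 1% available; preferential 1%; anti-dumping (Quintara, 11.3.1.1): +29%; total 1% + 29% = 30%. → 30%.
Line C: copper → 11.1; flat-rolled → 11.1.2; clad → 11.1.2.1. Scheduled 22%. Quintara agreement on 11.3.1: 11.1.2.1 not covered. → 22%.
Line D: aluminium → 11.3; flat-rolled → 11.3.1; hot-rolled → 11.3.1.2. Scheduled 28%. Ferrule agreement on 11.3: RVC < 65%. → 28%.
Sum: 4% + 30% + 22% + 28% = 84%.

84%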